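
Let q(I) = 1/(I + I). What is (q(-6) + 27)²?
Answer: 104329/144 ≈ 724.51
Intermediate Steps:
q(I) = 1/(2*I)
(q(-6) + 27)² = ((½)/(-6) + 27)² = ((½)*(-⅙) + 27)² = (-1/12 + 27)² = (323/12)² = 104329/144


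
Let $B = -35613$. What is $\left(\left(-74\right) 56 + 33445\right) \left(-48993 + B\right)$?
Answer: $-2479040406$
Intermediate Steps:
$\left(\left(-74\right) 56 + 33445\right) \left(-48993 + B\right) = \left(\left(-74\right) 56 + 33445\right) \left(-48993 - 35613\right) = \left(-4144 + 33445\right) \left(-84606\right) = 29301 \left(-84606\right) = -2479040406$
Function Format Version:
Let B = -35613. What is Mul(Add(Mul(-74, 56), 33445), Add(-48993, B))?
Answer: -2479040406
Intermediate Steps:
Mul(Add(Mul(-74, 56), 33445), Add(-48993, B)) = Mul(Add(Mul(-74, 56), 33445), Add(-48993, -35613)) = Mul(Add(-4144, 33445), -84606) = Mul(29301, -84606) = -2479040406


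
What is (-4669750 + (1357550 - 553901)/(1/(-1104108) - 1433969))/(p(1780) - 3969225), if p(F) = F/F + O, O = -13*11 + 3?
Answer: 3696706801841818421/3142260964023205346 ≈ 1.1764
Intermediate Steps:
O = -140 (O = -143 + 3 = -140)
p(F) = -139 (p(F) = F/F - 140 = 1 - 140 = -139)
(-4669750 + (1357550 - 553901)/(1/(-1104108) - 1433969))/(p(1780) - 3969225) = (-4669750 + (1357550 - 553901)/(1/(-1104108) - 1433969))/(-139 - 3969225) = (-4669750 + 803649/(-1/1104108 - 1433969))/(-3969364) = (-4669750 + 803649/(-1583256644653/1104108))*(-1/3969364) = (-4669750 + 803649*(-1104108/1583256644653))*(-1/3969364) = (-4669750 - 887315290092/1583256644653)*(-1/3969364) = -7393413603683636842/1583256644653*(-1/3969364) = 3696706801841818421/3142260964023205346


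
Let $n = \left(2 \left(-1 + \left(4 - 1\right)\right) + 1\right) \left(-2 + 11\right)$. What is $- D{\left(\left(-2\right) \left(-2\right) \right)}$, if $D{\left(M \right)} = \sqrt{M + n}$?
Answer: $-7$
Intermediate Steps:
$n = 45$ ($n = \left(2 \left(-1 + \left(4 - 1\right)\right) + 1\right) 9 = \left(2 \left(-1 + 3\right) + 1\right) 9 = \left(2 \cdot 2 + 1\right) 9 = \left(4 + 1\right) 9 = 5 \cdot 9 = 45$)
$D{\left(M \right)} = \sqrt{45 + M}$ ($D{\left(M \right)} = \sqrt{M + 45} = \sqrt{45 + M}$)
$- D{\left(\left(-2\right) \left(-2\right) \right)} = - \sqrt{45 - -4} = - \sqrt{45 + 4} = - \sqrt{49} = \left(-1\right) 7 = -7$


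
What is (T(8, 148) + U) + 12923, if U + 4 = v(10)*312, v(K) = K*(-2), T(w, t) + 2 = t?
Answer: 6825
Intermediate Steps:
T(w, t) = -2 + t
v(K) = -2*K
U = -6244 (U = -4 - 2*10*312 = -4 - 20*312 = -4 - 6240 = -6244)
(T(8, 148) + U) + 12923 = ((-2 + 148) - 6244) + 12923 = (146 - 6244) + 12923 = -6098 + 12923 = 6825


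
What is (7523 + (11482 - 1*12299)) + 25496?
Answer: 32202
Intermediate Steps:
(7523 + (11482 - 1*12299)) + 25496 = (7523 + (11482 - 12299)) + 25496 = (7523 - 817) + 25496 = 6706 + 25496 = 32202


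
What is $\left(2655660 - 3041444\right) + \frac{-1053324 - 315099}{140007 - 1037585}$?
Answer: $- \frac{346269862729}{897578} \approx -3.8578 \cdot 10^{5}$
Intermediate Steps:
$\left(2655660 - 3041444\right) + \frac{-1053324 - 315099}{140007 - 1037585} = -385784 - \frac{1368423}{-897578} = -385784 - - \frac{1368423}{897578} = -385784 + \frac{1368423}{897578} = - \frac{346269862729}{897578}$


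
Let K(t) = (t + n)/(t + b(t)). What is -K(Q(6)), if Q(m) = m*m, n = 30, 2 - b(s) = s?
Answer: -33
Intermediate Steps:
b(s) = 2 - s
Q(m) = m²
K(t) = 15 + t/2 (K(t) = (t + 30)/(t + (2 - t)) = (30 + t)/2 = (30 + t)*(½) = 15 + t/2)
-K(Q(6)) = -(15 + (½)*6²) = -(15 + (½)*36) = -(15 + 18) = -1*33 = -33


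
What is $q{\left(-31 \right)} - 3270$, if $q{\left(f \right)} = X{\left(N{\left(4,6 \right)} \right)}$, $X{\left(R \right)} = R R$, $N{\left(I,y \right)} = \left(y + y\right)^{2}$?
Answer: $17466$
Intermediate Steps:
$N{\left(I,y \right)} = 4 y^{2}$ ($N{\left(I,y \right)} = \left(2 y\right)^{2} = 4 y^{2}$)
$X{\left(R \right)} = R^{2}$
$q{\left(f \right)} = 20736$ ($q{\left(f \right)} = \left(4 \cdot 6^{2}\right)^{2} = \left(4 \cdot 36\right)^{2} = 144^{2} = 20736$)
$q{\left(-31 \right)} - 3270 = 20736 - 3270 = 17466$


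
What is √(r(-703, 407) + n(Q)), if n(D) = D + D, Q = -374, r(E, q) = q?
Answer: I*√341 ≈ 18.466*I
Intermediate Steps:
n(D) = 2*D
√(r(-703, 407) + n(Q)) = √(407 + 2*(-374)) = √(407 - 748) = √(-341) = I*√341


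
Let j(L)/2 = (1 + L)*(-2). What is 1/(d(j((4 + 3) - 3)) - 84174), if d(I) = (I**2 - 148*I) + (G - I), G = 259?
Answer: -1/80535 ≈ -1.2417e-5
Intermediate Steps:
j(L) = -4 - 4*L (j(L) = 2*((1 + L)*(-2)) = 2*(-2 - 2*L) = -4 - 4*L)
d(I) = 259 + I**2 - 149*I (d(I) = (I**2 - 148*I) + (259 - I) = 259 + I**2 - 149*I)
1/(d(j((4 + 3) - 3)) - 84174) = 1/((259 + (-4 - 4*((4 + 3) - 3))**2 - 149*(-4 - 4*((4 + 3) - 3))) - 84174) = 1/((259 + (-4 - 4*(7 - 3))**2 - 149*(-4 - 4*(7 - 3))) - 84174) = 1/((259 + (-4 - 4*4)**2 - 149*(-4 - 4*4)) - 84174) = 1/((259 + (-4 - 16)**2 - 149*(-4 - 16)) - 84174) = 1/((259 + (-20)**2 - 149*(-20)) - 84174) = 1/((259 + 400 + 2980) - 84174) = 1/(3639 - 84174) = 1/(-80535) = -1/80535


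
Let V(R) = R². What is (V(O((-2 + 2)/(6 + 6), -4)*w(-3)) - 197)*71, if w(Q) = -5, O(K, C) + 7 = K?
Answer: 72988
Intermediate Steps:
O(K, C) = -7 + K
(V(O((-2 + 2)/(6 + 6), -4)*w(-3)) - 197)*71 = (((-7 + (-2 + 2)/(6 + 6))*(-5))² - 197)*71 = (((-7 + 0/12)*(-5))² - 197)*71 = (((-7 + 0*(1/12))*(-5))² - 197)*71 = (((-7 + 0)*(-5))² - 197)*71 = ((-7*(-5))² - 197)*71 = (35² - 197)*71 = (1225 - 197)*71 = 1028*71 = 72988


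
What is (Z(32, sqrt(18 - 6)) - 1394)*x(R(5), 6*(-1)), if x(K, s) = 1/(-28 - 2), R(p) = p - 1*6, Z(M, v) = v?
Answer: 697/15 - sqrt(3)/15 ≈ 46.351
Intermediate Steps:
R(p) = -6 + p (R(p) = p - 6 = -6 + p)
x(K, s) = -1/30 (x(K, s) = 1/(-30) = -1/30)
(Z(32, sqrt(18 - 6)) - 1394)*x(R(5), 6*(-1)) = (sqrt(18 - 6) - 1394)*(-1/30) = (sqrt(12) - 1394)*(-1/30) = (2*sqrt(3) - 1394)*(-1/30) = (-1394 + 2*sqrt(3))*(-1/30) = 697/15 - sqrt(3)/15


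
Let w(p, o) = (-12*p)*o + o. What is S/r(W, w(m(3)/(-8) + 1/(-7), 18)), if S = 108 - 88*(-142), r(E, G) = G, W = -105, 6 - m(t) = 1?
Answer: 88228/1287 ≈ 68.553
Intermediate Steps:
m(t) = 5 (m(t) = 6 - 1*1 = 6 - 1 = 5)
w(p, o) = o - 12*o*p (w(p, o) = -12*o*p + o = o - 12*o*p)
S = 12604 (S = 108 + 12496 = 12604)
S/r(W, w(m(3)/(-8) + 1/(-7), 18)) = 12604/((18*(1 - 12*(5/(-8) + 1/(-7))))) = 12604/((18*(1 - 12*(5*(-⅛) + 1*(-⅐))))) = 12604/((18*(1 - 12*(-5/8 - ⅐)))) = 12604/((18*(1 - 12*(-43/56)))) = 12604/((18*(1 + 129/14))) = 12604/((18*(143/14))) = 12604/(1287/7) = 12604*(7/1287) = 88228/1287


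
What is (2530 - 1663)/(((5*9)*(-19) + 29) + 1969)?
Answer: 289/381 ≈ 0.75853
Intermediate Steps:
(2530 - 1663)/(((5*9)*(-19) + 29) + 1969) = 867/((45*(-19) + 29) + 1969) = 867/((-855 + 29) + 1969) = 867/(-826 + 1969) = 867/1143 = 867*(1/1143) = 289/381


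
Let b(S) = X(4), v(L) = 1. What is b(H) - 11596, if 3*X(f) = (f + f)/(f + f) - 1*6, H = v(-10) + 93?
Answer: -34793/3 ≈ -11598.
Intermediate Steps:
H = 94 (H = 1 + 93 = 94)
X(f) = -5/3 (X(f) = ((f + f)/(f + f) - 1*6)/3 = ((2*f)/((2*f)) - 6)/3 = ((2*f)*(1/(2*f)) - 6)/3 = (1 - 6)/3 = (⅓)*(-5) = -5/3)
b(S) = -5/3
b(H) - 11596 = -5/3 - 11596 = -34793/3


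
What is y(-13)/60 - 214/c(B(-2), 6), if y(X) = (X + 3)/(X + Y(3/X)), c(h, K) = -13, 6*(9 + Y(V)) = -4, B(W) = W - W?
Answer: 29117/1768 ≈ 16.469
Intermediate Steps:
B(W) = 0
Y(V) = -29/3 (Y(V) = -9 + (1/6)*(-4) = -9 - 2/3 = -29/3)
y(X) = (3 + X)/(-29/3 + X) (y(X) = (X + 3)/(X - 29/3) = (3 + X)/(-29/3 + X))
y(-13)/60 - 214/c(B(-2), 6) = (3*(3 - 13)/(-29 + 3*(-13)))/60 - 214/(-13) = (3*(-10)/(-29 - 39))*(1/60) - 214*(-1/13) = (3*(-10)/(-68))*(1/60) + 214/13 = (3*(-1/68)*(-10))*(1/60) + 214/13 = (15/34)*(1/60) + 214/13 = 1/136 + 214/13 = 29117/1768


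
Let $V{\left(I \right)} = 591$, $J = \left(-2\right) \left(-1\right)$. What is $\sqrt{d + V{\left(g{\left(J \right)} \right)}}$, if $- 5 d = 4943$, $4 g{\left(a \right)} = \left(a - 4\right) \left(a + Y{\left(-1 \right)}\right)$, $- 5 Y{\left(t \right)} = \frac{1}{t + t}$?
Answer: $\frac{2 i \sqrt{2485}}{5} \approx 19.94 i$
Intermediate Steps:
$Y{\left(t \right)} = - \frac{1}{10 t}$ ($Y{\left(t \right)} = - \frac{1}{5 \left(t + t\right)} = - \frac{1}{5 \cdot 2 t} = - \frac{\frac{1}{2} \frac{1}{t}}{5} = - \frac{1}{10 t}$)
$J = 2$
$g{\left(a \right)} = \frac{\left(-4 + a\right) \left(\frac{1}{10} + a\right)}{4}$ ($g{\left(a \right)} = \frac{\left(a - 4\right) \left(a - \frac{1}{10 \left(-1\right)}\right)}{4} = \frac{\left(-4 + a\right) \left(a - - \frac{1}{10}\right)}{4} = \frac{\left(-4 + a\right) \left(a + \frac{1}{10}\right)}{4} = \frac{\left(-4 + a\right) \left(\frac{1}{10} + a\right)}{4}$)
$d = - \frac{4943}{5}$ ($d = \left(- \frac{1}{5}\right) 4943 = - \frac{4943}{5} \approx -988.6$)
$\sqrt{d + V{\left(g{\left(J \right)} \right)}} = \sqrt{- \frac{4943}{5} + 591} = \sqrt{- \frac{1988}{5}} = \frac{2 i \sqrt{2485}}{5}$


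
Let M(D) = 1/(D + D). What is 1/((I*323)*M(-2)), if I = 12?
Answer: -1/969 ≈ -0.0010320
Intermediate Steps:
M(D) = 1/(2*D)
1/((I*323)*M(-2)) = 1/((12*323)*((½)/(-2))) = 1/(3876*((½)*(-½))) = 1/(3876*(-¼)) = 1/(-969) = -1/969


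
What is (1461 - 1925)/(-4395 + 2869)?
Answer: 232/763 ≈ 0.30406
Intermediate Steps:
(1461 - 1925)/(-4395 + 2869) = -464/(-1526) = -464*(-1/1526) = 232/763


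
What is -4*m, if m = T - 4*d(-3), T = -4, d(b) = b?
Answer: -32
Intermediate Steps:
m = 8 (m = -4 - 4*(-3) = -4 + 12 = 8)
-4*m = -4*8 = -32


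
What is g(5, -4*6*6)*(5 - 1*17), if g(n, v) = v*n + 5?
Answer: 8580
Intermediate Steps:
g(n, v) = 5 + n*v (g(n, v) = n*v + 5 = 5 + n*v)
g(5, -4*6*6)*(5 - 1*17) = (5 + 5*(-4*6*6))*(5 - 1*17) = (5 + 5*(-24*6))*(5 - 17) = (5 + 5*(-144))*(-12) = (5 - 720)*(-12) = -715*(-12) = 8580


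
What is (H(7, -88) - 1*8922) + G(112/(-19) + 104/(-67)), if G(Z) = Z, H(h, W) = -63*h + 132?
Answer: -11760543/1273 ≈ -9238.5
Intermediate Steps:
H(h, W) = 132 - 63*h
(H(7, -88) - 1*8922) + G(112/(-19) + 104/(-67)) = ((132 - 63*7) - 1*8922) + (112/(-19) + 104/(-67)) = ((132 - 441) - 8922) + (112*(-1/19) + 104*(-1/67)) = (-309 - 8922) + (-112/19 - 104/67) = -9231 - 9480/1273 = -11760543/1273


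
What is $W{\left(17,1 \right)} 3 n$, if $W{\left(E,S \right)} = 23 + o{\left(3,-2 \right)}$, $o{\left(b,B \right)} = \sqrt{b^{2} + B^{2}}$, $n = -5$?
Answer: $-345 - 15 \sqrt{13} \approx -399.08$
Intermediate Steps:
$o{\left(b,B \right)} = \sqrt{B^{2} + b^{2}}$
$W{\left(E,S \right)} = 23 + \sqrt{13}$ ($W{\left(E,S \right)} = 23 + \sqrt{\left(-2\right)^{2} + 3^{2}} = 23 + \sqrt{4 + 9} = 23 + \sqrt{13}$)
$W{\left(17,1 \right)} 3 n = \left(23 + \sqrt{13}\right) 3 \left(-5\right) = \left(23 + \sqrt{13}\right) \left(-15\right) = -345 - 15 \sqrt{13}$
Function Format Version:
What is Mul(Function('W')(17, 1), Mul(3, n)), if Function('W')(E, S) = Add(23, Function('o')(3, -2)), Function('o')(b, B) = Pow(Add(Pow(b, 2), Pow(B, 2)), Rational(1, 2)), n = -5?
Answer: Add(-345, Mul(-15, Pow(13, Rational(1, 2)))) ≈ -399.08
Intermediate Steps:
Function('o')(b, B) = Pow(Add(Pow(B, 2), Pow(b, 2)), Rational(1, 2))
Function('W')(E, S) = Add(23, Pow(13, Rational(1, 2))) (Function('W')(E, S) = Add(23, Pow(Add(Pow(-2, 2), Pow(3, 2)), Rational(1, 2))) = Add(23, Pow(Add(4, 9), Rational(1, 2))) = Add(23, Pow(13, Rational(1, 2))))
Mul(Function('W')(17, 1), Mul(3, n)) = Mul(Add(23, Pow(13, Rational(1, 2))), Mul(3, -5)) = Mul(Add(23, Pow(13, Rational(1, 2))), -15) = Add(-345, Mul(-15, Pow(13, Rational(1, 2))))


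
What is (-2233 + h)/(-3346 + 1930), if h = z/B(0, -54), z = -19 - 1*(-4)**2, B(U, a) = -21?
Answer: 3347/2124 ≈ 1.5758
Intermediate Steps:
z = -35 (z = -19 - 1*16 = -19 - 16 = -35)
h = 5/3 (h = -35/(-21) = -35*(-1/21) = 5/3 ≈ 1.6667)
(-2233 + h)/(-3346 + 1930) = (-2233 + 5/3)/(-3346 + 1930) = -6694/3/(-1416) = -6694/3*(-1/1416) = 3347/2124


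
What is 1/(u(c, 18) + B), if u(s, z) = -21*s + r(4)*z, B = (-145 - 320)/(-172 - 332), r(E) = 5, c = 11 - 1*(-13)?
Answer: -168/69397 ≈ -0.0024209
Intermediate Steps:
c = 24 (c = 11 + 13 = 24)
B = 155/168 (B = -465/(-504) = -465*(-1/504) = 155/168 ≈ 0.92262)
u(s, z) = -21*s + 5*z
1/(u(c, 18) + B) = 1/((-21*24 + 5*18) + 155/168) = 1/((-504 + 90) + 155/168) = 1/(-414 + 155/168) = 1/(-69397/168) = -168/69397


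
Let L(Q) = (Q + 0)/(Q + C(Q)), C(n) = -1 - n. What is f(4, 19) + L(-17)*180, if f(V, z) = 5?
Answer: 3065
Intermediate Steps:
L(Q) = -Q (L(Q) = (Q + 0)/(Q + (-1 - Q)) = Q/(-1) = Q*(-1) = -Q)
f(4, 19) + L(-17)*180 = 5 - 1*(-17)*180 = 5 + 17*180 = 5 + 3060 = 3065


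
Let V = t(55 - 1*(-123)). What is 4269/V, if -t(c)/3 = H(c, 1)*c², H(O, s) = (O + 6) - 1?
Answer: -1423/5798172 ≈ -0.00024542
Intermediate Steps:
H(O, s) = 5 + O (H(O, s) = (6 + O) - 1 = 5 + O)
t(c) = -3*c²*(5 + c) (t(c) = -3*(5 + c)*c² = -3*c²*(5 + c))
V = -17394516 (V = 3*(55 - 1*(-123))²*(-5 - (55 - 1*(-123))) = 3*(55 + 123)²*(-5 - (55 + 123)) = 3*178²*(-5 - 1*178) = 3*31684*(-5 - 178) = 3*31684*(-183) = -17394516)
4269/V = 4269/(-17394516) = 4269*(-1/17394516) = -1423/5798172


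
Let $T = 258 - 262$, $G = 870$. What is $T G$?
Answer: $-3480$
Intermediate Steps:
$T = -4$ ($T = 258 - 262 = -4$)
$T G = \left(-4\right) 870 = -3480$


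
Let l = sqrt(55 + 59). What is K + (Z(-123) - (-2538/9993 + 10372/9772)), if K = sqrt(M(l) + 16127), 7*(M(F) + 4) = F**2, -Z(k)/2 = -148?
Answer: 2402168863/8137633 + 5*sqrt(31633)/7 ≈ 422.23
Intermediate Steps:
Z(k) = 296 (Z(k) = -2*(-148) = 296)
l = sqrt(114) ≈ 10.677
M(F) = -4 + F**2/7
K = 5*sqrt(31633)/7 (K = sqrt((-4 + (sqrt(114))**2/7) + 16127) = sqrt((-4 + (1/7)*114) + 16127) = sqrt((-4 + 114/7) + 16127) = sqrt(86/7 + 16127) = sqrt(112975/7) = 5*sqrt(31633)/7 ≈ 127.04)
K + (Z(-123) - (-2538/9993 + 10372/9772)) = 5*sqrt(31633)/7 + (296 - (-2538/9993 + 10372/9772)) = 5*sqrt(31633)/7 + (296 - (-2538*1/9993 + 10372*(1/9772))) = 5*sqrt(31633)/7 + (296 - (-846/3331 + 2593/2443)) = 5*sqrt(31633)/7 + (296 - 1*6570505/8137633) = 5*sqrt(31633)/7 + (296 - 6570505/8137633) = 5*sqrt(31633)/7 + 2402168863/8137633 = 2402168863/8137633 + 5*sqrt(31633)/7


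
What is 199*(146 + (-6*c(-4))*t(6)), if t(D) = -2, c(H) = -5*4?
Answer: -18706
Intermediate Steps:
c(H) = -20
199*(146 + (-6*c(-4))*t(6)) = 199*(146 - 6*(-20)*(-2)) = 199*(146 + 120*(-2)) = 199*(146 - 240) = 199*(-94) = -18706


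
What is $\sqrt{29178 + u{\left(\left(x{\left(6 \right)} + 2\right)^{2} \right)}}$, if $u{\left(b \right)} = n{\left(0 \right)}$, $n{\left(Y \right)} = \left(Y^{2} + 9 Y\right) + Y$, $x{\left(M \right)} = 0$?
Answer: $3 \sqrt{3242} \approx 170.82$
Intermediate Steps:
$n{\left(Y \right)} = Y^{2} + 10 Y$
$u{\left(b \right)} = 0$ ($u{\left(b \right)} = 0 \left(10 + 0\right) = 0 \cdot 10 = 0$)
$\sqrt{29178 + u{\left(\left(x{\left(6 \right)} + 2\right)^{2} \right)}} = \sqrt{29178 + 0} = \sqrt{29178} = 3 \sqrt{3242}$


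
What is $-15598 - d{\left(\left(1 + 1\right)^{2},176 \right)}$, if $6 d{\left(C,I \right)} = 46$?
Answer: $- \frac{46817}{3} \approx -15606.0$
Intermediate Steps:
$d{\left(C,I \right)} = \frac{23}{3}$ ($d{\left(C,I \right)} = \frac{1}{6} \cdot 46 = \frac{23}{3}$)
$-15598 - d{\left(\left(1 + 1\right)^{2},176 \right)} = -15598 - \frac{23}{3} = - \frac{46817}{3}$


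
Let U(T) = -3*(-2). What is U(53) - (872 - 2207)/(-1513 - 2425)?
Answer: 22293/3938 ≈ 5.6610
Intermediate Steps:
U(T) = 6
U(53) - (872 - 2207)/(-1513 - 2425) = 6 - (872 - 2207)/(-1513 - 2425) = 6 - (-1335)/(-3938) = 6 - (-1335)*(-1)/3938 = 6 - 1*1335/3938 = 6 - 1335/3938 = 22293/3938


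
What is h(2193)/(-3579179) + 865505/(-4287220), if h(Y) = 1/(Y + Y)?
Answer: -1358693905153969/6730197609737868 ≈ -0.20188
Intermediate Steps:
h(Y) = 1/(2*Y)
h(2193)/(-3579179) + 865505/(-4287220) = ((½)/2193)/(-3579179) + 865505/(-4287220) = ((½)*(1/2193))*(-1/3579179) + 865505*(-1/4287220) = (1/4386)*(-1/3579179) - 173101/857444 = -1/15698279094 - 173101/857444 = -1358693905153969/6730197609737868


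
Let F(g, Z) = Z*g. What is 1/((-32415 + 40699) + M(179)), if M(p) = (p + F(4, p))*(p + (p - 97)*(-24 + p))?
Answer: 1/11543939 ≈ 8.6626e-8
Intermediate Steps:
M(p) = 5*p*(p + (-97 + p)*(-24 + p)) (M(p) = (p + p*4)*(p + (p - 97)*(-24 + p)) = (p + 4*p)*(p + (-97 + p)*(-24 + p)) = (5*p)*(p + (-97 + p)*(-24 + p)) = 5*p*(p + (-97 + p)*(-24 + p)))
1/((-32415 + 40699) + M(179)) = 1/((-32415 + 40699) + 5*179*(2328 + 179² - 120*179)) = 1/(8284 + 5*179*(2328 + 32041 - 21480)) = 1/(8284 + 5*179*12889) = 1/(8284 + 11535655) = 1/11543939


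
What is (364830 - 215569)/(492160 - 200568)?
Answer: 21323/41656 ≈ 0.51188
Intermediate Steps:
(364830 - 215569)/(492160 - 200568) = 149261/291592 = 149261*(1/291592) = 21323/41656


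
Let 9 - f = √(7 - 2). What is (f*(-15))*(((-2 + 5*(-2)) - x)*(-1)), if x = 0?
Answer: -1620 + 180*√5 ≈ -1217.5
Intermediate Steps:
f = 9 - √5 (f = 9 - √(7 - 2) = 9 - √5 ≈ 6.7639)
(f*(-15))*(((-2 + 5*(-2)) - x)*(-1)) = ((9 - √5)*(-15))*(((-2 + 5*(-2)) - 1*0)*(-1)) = (-135 + 15*√5)*(((-2 - 10) + 0)*(-1)) = (-135 + 15*√5)*((-12 + 0)*(-1)) = (-135 + 15*√5)*(-12*(-1)) = (-135 + 15*√5)*12 = -1620 + 180*√5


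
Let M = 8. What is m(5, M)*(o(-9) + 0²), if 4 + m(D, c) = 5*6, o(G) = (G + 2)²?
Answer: 1274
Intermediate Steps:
o(G) = (2 + G)²
m(D, c) = 26 (m(D, c) = -4 + 5*6 = -4 + 30 = 26)
m(5, M)*(o(-9) + 0²) = 26*((2 - 9)² + 0²) = 26*((-7)² + 0) = 26*(49 + 0) = 26*49 = 1274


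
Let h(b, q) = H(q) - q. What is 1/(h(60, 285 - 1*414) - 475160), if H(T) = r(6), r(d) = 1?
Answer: -1/475030 ≈ -2.1051e-6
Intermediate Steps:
H(T) = 1
h(b, q) = 1 - q
1/(h(60, 285 - 1*414) - 475160) = 1/((1 - (285 - 1*414)) - 475160) = 1/((1 - (285 - 414)) - 475160) = 1/((1 - 1*(-129)) - 475160) = 1/((1 + 129) - 475160) = 1/(130 - 475160) = 1/(-475030) = -1/475030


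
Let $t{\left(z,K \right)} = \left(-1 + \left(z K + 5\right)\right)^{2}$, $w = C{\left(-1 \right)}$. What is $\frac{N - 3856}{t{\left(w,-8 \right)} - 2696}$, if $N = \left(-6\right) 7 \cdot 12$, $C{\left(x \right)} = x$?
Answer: $\frac{545}{319} \approx 1.7085$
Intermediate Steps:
$w = -1$
$t{\left(z,K \right)} = \left(4 + K z\right)^{2}$ ($t{\left(z,K \right)} = \left(-1 + \left(K z + 5\right)\right)^{2} = \left(-1 + \left(5 + K z\right)\right)^{2} = \left(4 + K z\right)^{2}$)
$N = -504$ ($N = \left(-42\right) 12 = -504$)
$\frac{N - 3856}{t{\left(w,-8 \right)} - 2696} = \frac{-504 - 3856}{\left(4 - -8\right)^{2} - 2696} = - \frac{4360}{\left(4 + 8\right)^{2} - 2696} = - \frac{4360}{12^{2} - 2696} = - \frac{4360}{144 - 2696} = - \frac{4360}{-2552} = \left(-4360\right) \left(- \frac{1}{2552}\right) = \frac{545}{319}$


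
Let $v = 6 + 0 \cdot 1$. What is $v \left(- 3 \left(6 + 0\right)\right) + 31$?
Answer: $-77$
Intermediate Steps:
$v = 6$ ($v = 6 + 0 = 6$)
$v \left(- 3 \left(6 + 0\right)\right) + 31 = 6 \left(- 3 \left(6 + 0\right)\right) + 31 = 6 \left(\left(-3\right) 6\right) + 31 = 6 \left(-18\right) + 31 = -108 + 31 = -77$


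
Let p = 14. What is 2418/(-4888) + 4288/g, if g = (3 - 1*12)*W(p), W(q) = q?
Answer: -408931/11844 ≈ -34.526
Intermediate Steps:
g = -126 (g = (3 - 1*12)*14 = (3 - 12)*14 = -9*14 = -126)
2418/(-4888) + 4288/g = 2418/(-4888) + 4288/(-126) = 2418*(-1/4888) + 4288*(-1/126) = -93/188 - 2144/63 = -408931/11844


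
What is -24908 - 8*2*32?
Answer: -25420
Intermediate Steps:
-24908 - 8*2*32 = -24908 - 16*32 = -24908 - 1*512 = -24908 - 512 = -25420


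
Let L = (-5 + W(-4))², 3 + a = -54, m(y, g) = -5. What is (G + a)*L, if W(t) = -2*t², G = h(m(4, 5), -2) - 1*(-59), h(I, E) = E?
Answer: 0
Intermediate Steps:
a = -57 (a = -3 - 54 = -57)
G = 57 (G = -2 - 1*(-59) = -2 + 59 = 57)
L = 1369 (L = (-5 - 2*(-4)²)² = (-5 - 2*16)² = (-5 - 32)² = (-37)² = 1369)
(G + a)*L = (57 - 57)*1369 = 0*1369 = 0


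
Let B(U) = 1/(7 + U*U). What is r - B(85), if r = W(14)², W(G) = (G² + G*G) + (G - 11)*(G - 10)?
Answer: 1180378111/7232 ≈ 1.6322e+5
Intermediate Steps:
W(G) = 2*G² + (-11 + G)*(-10 + G) (W(G) = (G² + G²) + (-11 + G)*(-10 + G) = 2*G² + (-11 + G)*(-10 + G))
r = 163216 (r = (110 - 21*14 + 3*14²)² = (110 - 294 + 3*196)² = (110 - 294 + 588)² = 404² = 163216)
B(U) = 1/(7 + U²)
r - B(85) = 163216 - 1/(7 + 85²) = 163216 - 1/(7 + 7225) = 163216 - 1/7232 = 1180378111/7232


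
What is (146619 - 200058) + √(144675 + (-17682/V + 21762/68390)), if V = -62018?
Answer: -53439 + √162665720177802635442495/1060352755 ≈ -53059.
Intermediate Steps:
(146619 - 200058) + √(144675 + (-17682/V + 21762/68390)) = (146619 - 200058) + √(144675 + (-17682/(-62018) + 21762/68390)) = -53439 + √(144675 + (-17682*(-1/62018) + 21762*(1/68390))) = -53439 + √(144675 + (8841/31009 + 10881/34195)) = -53439 + √(144675 + 639726924/1060352755) = -53439 + √(153407174556549/1060352755) = -53439 + √162665720177802635442495/1060352755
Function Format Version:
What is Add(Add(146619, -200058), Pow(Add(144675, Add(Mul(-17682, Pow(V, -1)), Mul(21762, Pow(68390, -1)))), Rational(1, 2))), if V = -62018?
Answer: Add(-53439, Mul(Rational(1, 1060352755), Pow(162665720177802635442495, Rational(1, 2)))) ≈ -53059.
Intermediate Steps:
Add(Add(146619, -200058), Pow(Add(144675, Add(Mul(-17682, Pow(V, -1)), Mul(21762, Pow(68390, -1)))), Rational(1, 2))) = Add(Add(146619, -200058), Pow(Add(144675, Add(Mul(-17682, Pow(-62018, -1)), Mul(21762, Pow(68390, -1)))), Rational(1, 2))) = Add(-53439, Pow(Add(144675, Add(Mul(-17682, Rational(-1, 62018)), Mul(21762, Rational(1, 68390)))), Rational(1, 2))) = Add(-53439, Pow(Add(144675, Add(Rational(8841, 31009), Rational(10881, 34195))), Rational(1, 2))) = Add(-53439, Pow(Add(144675, Rational(639726924, 1060352755)), Rational(1, 2))) = Add(-53439, Pow(Rational(153407174556549, 1060352755), Rational(1, 2))) = Add(-53439, Mul(Rational(1, 1060352755), Pow(162665720177802635442495, Rational(1, 2))))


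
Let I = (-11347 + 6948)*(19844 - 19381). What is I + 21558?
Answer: -2015179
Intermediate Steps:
I = -2036737 (I = -4399*463 = -2036737)
I + 21558 = -2036737 + 21558 = -2015179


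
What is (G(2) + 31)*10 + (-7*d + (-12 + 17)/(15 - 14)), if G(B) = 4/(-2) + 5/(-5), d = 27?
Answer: 96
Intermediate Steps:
G(B) = -3 (G(B) = 4*(-1/2) + 5*(-1/5) = -2 - 1 = -3)
(G(2) + 31)*10 + (-7*d + (-12 + 17)/(15 - 14)) = (-3 + 31)*10 + (-7*27 + (-12 + 17)/(15 - 14)) = 28*10 + (-189 + 5/1) = 280 + (-189 + 5*1) = 280 + (-189 + 5) = 280 - 184 = 96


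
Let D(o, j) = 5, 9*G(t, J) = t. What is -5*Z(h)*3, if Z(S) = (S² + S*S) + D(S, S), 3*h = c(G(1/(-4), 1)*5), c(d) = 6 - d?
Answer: -390005/1944 ≈ -200.62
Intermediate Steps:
G(t, J) = t/9
h = 221/108 (h = (6 - (⅑)/(-4)*5)/3 = (6 - (⅑)*(-¼)*5)/3 = (6 - (-1)*5/36)/3 = (6 - 1*(-5/36))/3 = (6 + 5/36)/3 = (⅓)*(221/36) = 221/108 ≈ 2.0463)
Z(S) = 5 + 2*S² (Z(S) = (S² + S*S) + 5 = (S² + S²) + 5 = 2*S² + 5 = 5 + 2*S²)
-5*Z(h)*3 = -5*(5 + 2*(221/108)²)*3 = -5*(5 + 2*(48841/11664))*3 = -5*(5 + 48841/5832)*3 = -5*78001/5832*3 = -390005/5832*3 = -390005/1944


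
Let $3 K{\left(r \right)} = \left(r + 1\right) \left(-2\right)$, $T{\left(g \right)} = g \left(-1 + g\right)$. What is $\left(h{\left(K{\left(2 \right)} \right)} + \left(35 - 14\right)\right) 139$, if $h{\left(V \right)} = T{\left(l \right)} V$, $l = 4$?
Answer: $-417$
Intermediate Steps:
$K{\left(r \right)} = - \frac{2}{3} - \frac{2 r}{3}$ ($K{\left(r \right)} = \frac{\left(r + 1\right) \left(-2\right)}{3} = \frac{\left(1 + r\right) \left(-2\right)}{3} = \frac{-2 - 2 r}{3} = - \frac{2}{3} - \frac{2 r}{3}$)
$h{\left(V \right)} = 12 V$ ($h{\left(V \right)} = 4 \left(-1 + 4\right) V = 4 \cdot 3 V = 12 V$)
$\left(h{\left(K{\left(2 \right)} \right)} + \left(35 - 14\right)\right) 139 = \left(12 \left(- \frac{2}{3} - \frac{4}{3}\right) + \left(35 - 14\right)\right) 139 = \left(12 \left(-2\right) + 21\right) 139 = \left(-24 + 21\right) 139 = \left(-3\right) 139 = -417$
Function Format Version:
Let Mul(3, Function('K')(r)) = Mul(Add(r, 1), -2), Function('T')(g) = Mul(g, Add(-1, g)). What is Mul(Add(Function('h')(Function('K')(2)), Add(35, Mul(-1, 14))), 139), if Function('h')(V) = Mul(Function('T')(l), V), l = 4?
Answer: -417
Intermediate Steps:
Function('K')(r) = Add(Rational(-2, 3), Mul(Rational(-2, 3), r)) (Function('K')(r) = Mul(Rational(1, 3), Mul(Add(r, 1), -2)) = Mul(Rational(1, 3), Mul(Add(1, r), -2)) = Mul(Rational(1, 3), Add(-2, Mul(-2, r))) = Add(Rational(-2, 3), Mul(Rational(-2, 3), r)))
Function('h')(V) = Mul(12, V) (Function('h')(V) = Mul(Mul(4, Add(-1, 4)), V) = Mul(Mul(4, 3), V) = Mul(12, V))
Mul(Add(Function('h')(Function('K')(2)), Add(35, Mul(-1, 14))), 139) = Mul(Add(Mul(12, Add(Rational(-2, 3), Mul(Rational(-2, 3), 2))), Add(35, Mul(-1, 14))), 139) = Mul(Add(Mul(12, Add(Rational(-2, 3), Rational(-4, 3))), Add(35, -14)), 139) = Mul(Add(Mul(12, -2), 21), 139) = Mul(Add(-24, 21), 139) = Mul(-3, 139) = -417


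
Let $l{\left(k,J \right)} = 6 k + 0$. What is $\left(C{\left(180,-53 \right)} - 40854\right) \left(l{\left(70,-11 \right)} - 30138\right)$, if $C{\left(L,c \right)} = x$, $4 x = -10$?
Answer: $1214173467$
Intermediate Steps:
$x = - \frac{5}{2}$ ($x = \frac{1}{4} \left(-10\right) = - \frac{5}{2} \approx -2.5$)
$C{\left(L,c \right)} = - \frac{5}{2}$
$l{\left(k,J \right)} = 6 k$
$\left(C{\left(180,-53 \right)} - 40854\right) \left(l{\left(70,-11 \right)} - 30138\right) = \left(- \frac{5}{2} - 40854\right) \left(6 \cdot 70 - 30138\right) = - \frac{81713 \left(420 - 30138\right)}{2} = \left(- \frac{81713}{2}\right) \left(-29718\right) = 1214173467$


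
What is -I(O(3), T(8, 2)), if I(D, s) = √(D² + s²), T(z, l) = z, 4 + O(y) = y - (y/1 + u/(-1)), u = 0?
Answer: -4*√5 ≈ -8.9443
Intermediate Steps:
O(y) = -4 (O(y) = -4 + (y - (y/1 + 0/(-1))) = -4 + (y - (y*1 + 0*(-1))) = -4 + (y - (y + 0)) = -4 + (y - y) = -4 + 0 = -4)
-I(O(3), T(8, 2)) = -√((-4)² + 8²) = -√(16 + 64) = -√80 = -4*√5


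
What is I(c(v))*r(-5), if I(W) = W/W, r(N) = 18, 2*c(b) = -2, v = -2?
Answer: 18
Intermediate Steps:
c(b) = -1 (c(b) = (½)*(-2) = -1)
I(W) = 1
I(c(v))*r(-5) = 1*18 = 18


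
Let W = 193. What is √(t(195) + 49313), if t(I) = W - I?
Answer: 3*√5479 ≈ 222.06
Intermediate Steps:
t(I) = 193 - I
√(t(195) + 49313) = √((193 - 1*195) + 49313) = √((193 - 195) + 49313) = √(-2 + 49313) = √49311 = 3*√5479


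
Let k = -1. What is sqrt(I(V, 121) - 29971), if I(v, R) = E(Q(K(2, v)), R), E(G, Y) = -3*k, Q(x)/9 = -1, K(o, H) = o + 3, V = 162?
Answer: 4*I*sqrt(1873) ≈ 173.11*I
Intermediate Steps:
K(o, H) = 3 + o
Q(x) = -9 (Q(x) = 9*(-1) = -9)
E(G, Y) = 3 (E(G, Y) = -3*(-1) = 3)
I(v, R) = 3
sqrt(I(V, 121) - 29971) = sqrt(3 - 29971) = sqrt(-29968) = 4*I*sqrt(1873)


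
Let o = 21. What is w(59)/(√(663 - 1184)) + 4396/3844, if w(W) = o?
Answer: 1099/961 - 21*I*√521/521 ≈ 1.1436 - 0.92003*I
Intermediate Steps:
w(W) = 21
w(59)/(√(663 - 1184)) + 4396/3844 = 21/(√(663 - 1184)) + 4396/3844 = 21/(√(-521)) + 4396*(1/3844) = 21/((I*√521)) + 1099/961 = 21*(-I*√521/521) + 1099/961 = -21*I*√521/521 + 1099/961 = 1099/961 - 21*I*√521/521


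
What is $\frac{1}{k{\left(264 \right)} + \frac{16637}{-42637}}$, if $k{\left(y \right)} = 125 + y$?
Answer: $\frac{42637}{16569156} \approx 0.0025733$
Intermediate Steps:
$\frac{1}{k{\left(264 \right)} + \frac{16637}{-42637}} = \frac{1}{\left(125 + 264\right) + \frac{16637}{-42637}} = \frac{1}{389 + 16637 \left(- \frac{1}{42637}\right)} = \frac{1}{389 - \frac{16637}{42637}} = \frac{1}{\frac{16569156}{42637}} = \frac{42637}{16569156}$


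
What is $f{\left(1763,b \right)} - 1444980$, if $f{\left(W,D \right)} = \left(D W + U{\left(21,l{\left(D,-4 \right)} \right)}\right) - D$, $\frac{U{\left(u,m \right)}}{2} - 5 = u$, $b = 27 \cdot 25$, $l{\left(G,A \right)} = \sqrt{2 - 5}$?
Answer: $-255578$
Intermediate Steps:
$l{\left(G,A \right)} = i \sqrt{3}$ ($l{\left(G,A \right)} = \sqrt{-3} = i \sqrt{3}$)
$b = 675$
$U{\left(u,m \right)} = 10 + 2 u$
$f{\left(W,D \right)} = 52 - D + D W$ ($f{\left(W,D \right)} = \left(D W + \left(10 + 2 \cdot 21\right)\right) - D = \left(D W + \left(10 + 42\right)\right) - D = \left(D W + 52\right) - D = \left(52 + D W\right) - D = 52 - D + D W$)
$f{\left(1763,b \right)} - 1444980 = \left(52 - 675 + 675 \cdot 1763\right) - 1444980 = \left(52 - 675 + 1190025\right) - 1444980 = 1189402 - 1444980 = -255578$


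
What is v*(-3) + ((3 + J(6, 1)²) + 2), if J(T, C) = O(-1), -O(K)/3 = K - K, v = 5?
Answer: -10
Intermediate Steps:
O(K) = 0 (O(K) = -3*(K - K) = -3*0 = 0)
J(T, C) = 0
v*(-3) + ((3 + J(6, 1)²) + 2) = 5*(-3) + ((3 + 0²) + 2) = -15 + ((3 + 0) + 2) = -15 + (3 + 2) = -15 + 5 = -10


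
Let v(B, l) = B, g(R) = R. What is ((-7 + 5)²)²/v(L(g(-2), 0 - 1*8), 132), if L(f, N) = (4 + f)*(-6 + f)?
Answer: -1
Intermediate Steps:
L(f, N) = (-6 + f)*(4 + f)
((-7 + 5)²)²/v(L(g(-2), 0 - 1*8), 132) = ((-7 + 5)²)²/(-24 + (-2)² - 2*(-2)) = ((-2)²)²/(-24 + 4 + 4) = 4²/(-16) = 16*(-1/16) = -1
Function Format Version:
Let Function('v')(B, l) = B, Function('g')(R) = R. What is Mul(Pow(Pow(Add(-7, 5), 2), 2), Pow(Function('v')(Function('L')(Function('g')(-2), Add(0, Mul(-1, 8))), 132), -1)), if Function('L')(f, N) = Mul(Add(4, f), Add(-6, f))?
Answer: -1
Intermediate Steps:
Function('L')(f, N) = Mul(Add(-6, f), Add(4, f))
Mul(Pow(Pow(Add(-7, 5), 2), 2), Pow(Function('v')(Function('L')(Function('g')(-2), Add(0, Mul(-1, 8))), 132), -1)) = Mul(Pow(Pow(Add(-7, 5), 2), 2), Pow(Add(-24, Pow(-2, 2), Mul(-2, -2)), -1)) = Mul(Pow(Pow(-2, 2), 2), Pow(Add(-24, 4, 4), -1)) = Mul(Pow(4, 2), Pow(-16, -1)) = Mul(16, Rational(-1, 16)) = -1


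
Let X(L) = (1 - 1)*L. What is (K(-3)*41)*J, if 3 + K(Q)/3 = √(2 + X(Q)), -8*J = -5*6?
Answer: -5535/4 + 1845*√2/4 ≈ -731.44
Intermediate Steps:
J = 15/4 (J = -(-5)*6/8 = -⅛*(-30) = 15/4 ≈ 3.7500)
X(L) = 0 (X(L) = 0*L = 0)
K(Q) = -9 + 3*√2 (K(Q) = -9 + 3*√(2 + 0) = -9 + 3*√2)
(K(-3)*41)*J = ((-9 + 3*√2)*41)*(15/4) = (-369 + 123*√2)*(15/4) = -5535/4 + 1845*√2/4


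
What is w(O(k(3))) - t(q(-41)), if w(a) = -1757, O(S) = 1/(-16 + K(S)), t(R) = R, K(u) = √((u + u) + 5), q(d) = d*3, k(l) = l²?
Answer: -1634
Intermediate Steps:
q(d) = 3*d
K(u) = √(5 + 2*u) (K(u) = √(2*u + 5) = √(5 + 2*u))
O(S) = 1/(-16 + √(5 + 2*S))
w(O(k(3))) - t(q(-41)) = -1757 - 3*(-41) = -1757 - 1*(-123) = -1757 + 123 = -1634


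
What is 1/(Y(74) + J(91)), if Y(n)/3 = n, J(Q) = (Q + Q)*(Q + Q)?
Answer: 1/33346 ≈ 2.9989e-5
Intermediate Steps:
J(Q) = 4*Q**2 (J(Q) = (2*Q)*(2*Q) = 4*Q**2)
Y(n) = 3*n
1/(Y(74) + J(91)) = 1/(3*74 + 4*91**2) = 1/(222 + 4*8281) = 1/(222 + 33124) = 1/33346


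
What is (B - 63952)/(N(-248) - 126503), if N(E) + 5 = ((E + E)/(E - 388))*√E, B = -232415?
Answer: 236963846674629/101151014106308 + 1460792943*I*√62/50575507053154 ≈ 2.3427 + 0.00022743*I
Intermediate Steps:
N(E) = -5 + 2*E^(3/2)/(-388 + E) (N(E) = -5 + ((E + E)/(E - 388))*√E = -5 + ((2*E)/(-388 + E))*√E = -5 + (2*E/(-388 + E))*√E = -5 + 2*E^(3/2)/(-388 + E))
(B - 63952)/(N(-248) - 126503) = (-232415 - 63952)/((1940 - 5*(-248) + 2*(-248)^(3/2))/(-388 - 248) - 126503) = -296367/((1940 + 1240 + 2*(-496*I*√62))/(-636) - 126503) = -296367/(-(1940 + 1240 - 992*I*√62)/636 - 126503) = -296367/(-(3180 - 992*I*√62)/636 - 126503) = -296367/((-5 + 248*I*√62/159) - 126503) = -296367/(-126508 + 248*I*√62/159)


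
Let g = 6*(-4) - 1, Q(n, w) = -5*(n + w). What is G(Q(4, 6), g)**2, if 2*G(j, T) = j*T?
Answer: 390625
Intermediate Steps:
Q(n, w) = -5*n - 5*w
g = -25 (g = -24 - 1 = -25)
G(j, T) = T*j/2 (G(j, T) = (j*T)/2 = (T*j)/2 = T*j/2)
G(Q(4, 6), g)**2 = ((1/2)*(-25)*(-5*4 - 5*6))**2 = ((1/2)*(-25)*(-20 - 30))**2 = ((1/2)*(-25)*(-50))**2 = 625**2 = 390625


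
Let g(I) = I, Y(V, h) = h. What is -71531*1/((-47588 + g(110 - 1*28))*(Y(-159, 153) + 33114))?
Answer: 71531/1580382102 ≈ 4.5262e-5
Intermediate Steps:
-71531*1/((-47588 + g(110 - 1*28))*(Y(-159, 153) + 33114)) = -71531*1/((-47588 + (110 - 1*28))*(153 + 33114)) = -71531*1/(33267*(-47588 + (110 - 28))) = -71531*1/(33267*(-47588 + 82)) = -71531/(33267*(-47506)) = -71531/(-1580382102) = -71531*(-1/1580382102) = 71531/1580382102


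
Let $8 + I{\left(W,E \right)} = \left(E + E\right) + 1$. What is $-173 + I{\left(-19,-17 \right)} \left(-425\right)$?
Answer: $17252$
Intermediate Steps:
$I{\left(W,E \right)} = -7 + 2 E$ ($I{\left(W,E \right)} = -8 + \left(\left(E + E\right) + 1\right) = -8 + \left(2 E + 1\right) = -8 + \left(1 + 2 E\right) = -7 + 2 E$)
$-173 + I{\left(-19,-17 \right)} \left(-425\right) = -173 + \left(-7 + 2 \left(-17\right)\right) \left(-425\right) = -173 + \left(-7 - 34\right) \left(-425\right) = -173 - -17425 = -173 + 17425 = 17252$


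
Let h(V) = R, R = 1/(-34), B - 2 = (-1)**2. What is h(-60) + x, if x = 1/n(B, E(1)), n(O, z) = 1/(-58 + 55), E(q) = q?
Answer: -103/34 ≈ -3.0294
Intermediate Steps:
B = 3 (B = 2 + (-1)**2 = 2 + 1 = 3)
R = -1/34 ≈ -0.029412
h(V) = -1/34
n(O, z) = -1/3 (n(O, z) = 1/(-3) = -1/3)
x = -3 (x = 1/(-1/3) = -3)
h(-60) + x = -1/34 - 3 = -103/34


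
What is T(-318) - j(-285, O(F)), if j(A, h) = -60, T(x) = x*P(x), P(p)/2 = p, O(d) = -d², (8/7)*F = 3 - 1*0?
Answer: 202308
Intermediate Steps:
F = 21/8 (F = 7*(3 - 1*0)/8 = 7*(3 + 0)/8 = (7/8)*3 = 21/8 ≈ 2.6250)
P(p) = 2*p
T(x) = 2*x² (T(x) = x*(2*x) = 2*x²)
T(-318) - j(-285, O(F)) = 2*(-318)² - 1*(-60) = 2*101124 + 60 = 202248 + 60 = 202308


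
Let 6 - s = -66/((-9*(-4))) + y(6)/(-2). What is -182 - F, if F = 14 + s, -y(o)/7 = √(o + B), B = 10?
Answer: -1139/6 ≈ -189.83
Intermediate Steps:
y(o) = -7*√(10 + o) (y(o) = -7*√(o + 10) = -7*√(10 + o))
s = -37/6 (s = 6 - (-66/((-9*(-4))) - 7*√(10 + 6)/(-2)) = 6 - (-66/36 - 7*√16*(-½)) = 6 - (-66*1/36 - 7*4*(-½)) = 6 - (-11/6 - 28*(-½)) = 6 - (-11/6 + 14) = 6 - 1*73/6 = 6 - 73/6 = -37/6 ≈ -6.1667)
F = 47/6 (F = 14 - 37/6 = 47/6 ≈ 7.8333)
-182 - F = -182 - 1*47/6 = -182 - 47/6 = -1139/6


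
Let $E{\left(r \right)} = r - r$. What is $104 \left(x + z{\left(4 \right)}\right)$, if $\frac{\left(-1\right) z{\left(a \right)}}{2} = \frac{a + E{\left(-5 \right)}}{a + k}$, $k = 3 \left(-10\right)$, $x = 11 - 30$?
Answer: $-1944$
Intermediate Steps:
$E{\left(r \right)} = 0$
$x = -19$ ($x = 11 - 30 = -19$)
$k = -30$
$z{\left(a \right)} = - \frac{2 a}{-30 + a}$ ($z{\left(a \right)} = - 2 \frac{a + 0}{a - 30} = - 2 \frac{a}{-30 + a} = - \frac{2 a}{-30 + a}$)
$104 \left(x + z{\left(4 \right)}\right) = 104 \left(-19 - \frac{8}{-30 + 4}\right) = 104 \left(-19 - \frac{8}{-26}\right) = 104 \left(-19 - 8 \left(- \frac{1}{26}\right)\right) = 104 \left(-19 + \frac{4}{13}\right) = 104 \left(- \frac{243}{13}\right) = -1944$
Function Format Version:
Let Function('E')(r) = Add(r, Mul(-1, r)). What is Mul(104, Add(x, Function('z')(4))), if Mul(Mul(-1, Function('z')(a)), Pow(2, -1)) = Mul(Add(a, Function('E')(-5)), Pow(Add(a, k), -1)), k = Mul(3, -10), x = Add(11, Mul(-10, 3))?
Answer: -1944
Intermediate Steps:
Function('E')(r) = 0
x = -19 (x = Add(11, -30) = -19)
k = -30
Function('z')(a) = Mul(-2, a, Pow(Add(-30, a), -1)) (Function('z')(a) = Mul(-2, Mul(Add(a, 0), Pow(Add(a, -30), -1))) = Mul(-2, Mul(a, Pow(Add(-30, a), -1))) = Mul(-2, a, Pow(Add(-30, a), -1)))
Mul(104, Add(x, Function('z')(4))) = Mul(104, Add(-19, Mul(-2, 4, Pow(Add(-30, 4), -1)))) = Mul(104, Add(-19, Mul(-2, 4, Pow(-26, -1)))) = Mul(104, Add(-19, Mul(-2, 4, Rational(-1, 26)))) = Mul(104, Add(-19, Rational(4, 13))) = Mul(104, Rational(-243, 13)) = -1944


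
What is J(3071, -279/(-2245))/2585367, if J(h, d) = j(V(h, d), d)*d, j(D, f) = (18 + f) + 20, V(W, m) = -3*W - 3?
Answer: 2653259/1447812701575 ≈ 1.8326e-6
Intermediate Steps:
V(W, m) = -3 - 3*W
j(D, f) = 38 + f
J(h, d) = d*(38 + d) (J(h, d) = (38 + d)*d = d*(38 + d))
J(3071, -279/(-2245))/2585367 = ((-279/(-2245))*(38 - 279/(-2245)))/2585367 = ((-279*(-1/2245))*(38 - 279*(-1/2245)))*(1/2585367) = (279*(38 + 279/2245)/2245)*(1/2585367) = ((279/2245)*(85589/2245))*(1/2585367) = (23879331/5040025)*(1/2585367) = 2653259/1447812701575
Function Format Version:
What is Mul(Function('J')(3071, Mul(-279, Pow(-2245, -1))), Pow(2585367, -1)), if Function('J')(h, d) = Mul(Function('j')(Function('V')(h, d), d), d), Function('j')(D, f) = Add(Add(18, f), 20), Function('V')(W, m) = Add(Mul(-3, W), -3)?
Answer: Rational(2653259, 1447812701575) ≈ 1.8326e-6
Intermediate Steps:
Function('V')(W, m) = Add(-3, Mul(-3, W))
Function('j')(D, f) = Add(38, f)
Function('J')(h, d) = Mul(d, Add(38, d)) (Function('J')(h, d) = Mul(Add(38, d), d) = Mul(d, Add(38, d)))
Mul(Function('J')(3071, Mul(-279, Pow(-2245, -1))), Pow(2585367, -1)) = Mul(Mul(Mul(-279, Pow(-2245, -1)), Add(38, Mul(-279, Pow(-2245, -1)))), Pow(2585367, -1)) = Mul(Mul(Mul(-279, Rational(-1, 2245)), Add(38, Mul(-279, Rational(-1, 2245)))), Rational(1, 2585367)) = Mul(Mul(Rational(279, 2245), Add(38, Rational(279, 2245))), Rational(1, 2585367)) = Mul(Mul(Rational(279, 2245), Rational(85589, 2245)), Rational(1, 2585367)) = Mul(Rational(23879331, 5040025), Rational(1, 2585367)) = Rational(2653259, 1447812701575)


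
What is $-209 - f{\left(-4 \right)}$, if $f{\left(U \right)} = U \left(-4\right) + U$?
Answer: $-221$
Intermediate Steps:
$f{\left(U \right)} = - 3 U$ ($f{\left(U \right)} = - 4 U + U = - 3 U$)
$-209 - f{\left(-4 \right)} = -209 - \left(-3\right) \left(-4\right) = -209 - 12 = -221$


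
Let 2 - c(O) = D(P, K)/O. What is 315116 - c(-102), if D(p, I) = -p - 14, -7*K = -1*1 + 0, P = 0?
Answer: 16070821/51 ≈ 3.1511e+5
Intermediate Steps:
K = 1/7 (K = -(-1*1 + 0)/7 = -(-1 + 0)/7 = -1/7*(-1) = 1/7 ≈ 0.14286)
D(p, I) = -14 - p
c(O) = 2 + 14/O (c(O) = 2 - (-14 - 1*0)/O = 2 - (-14 + 0)/O = 2 - (-14)/O = 2 + 14/O)
315116 - c(-102) = 315116 - (2 + 14/(-102)) = 315116 - (2 + 14*(-1/102)) = 315116 - (2 - 7/51) = 315116 - 1*95/51 = 315116 - 95/51 = 16070821/51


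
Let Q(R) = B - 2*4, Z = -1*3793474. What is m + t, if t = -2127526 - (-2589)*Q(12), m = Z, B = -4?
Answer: -5952068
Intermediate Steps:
Z = -3793474
Q(R) = -12 (Q(R) = -4 - 2*4 = -4 - 8 = -12)
m = -3793474
t = -2158594 (t = -2127526 - (-2589)*(-12) = -2127526 - 1*31068 = -2127526 - 31068 = -2158594)
m + t = -3793474 - 2158594 = -5952068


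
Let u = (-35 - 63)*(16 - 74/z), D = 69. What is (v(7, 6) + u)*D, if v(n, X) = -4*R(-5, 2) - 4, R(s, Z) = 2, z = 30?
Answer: -461702/5 ≈ -92340.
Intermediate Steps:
v(n, X) = -12 (v(n, X) = -4*2 - 4 = -8 - 4 = -12)
u = -19894/15 (u = (-35 - 63)*(16 - 74/30) = -98*(16 - 74*1/30) = -98*(16 - 37/15) = -98*203/15 = -19894/15 ≈ -1326.3)
(v(7, 6) + u)*D = (-12 - 19894/15)*69 = -20074/15*69 = -461702/5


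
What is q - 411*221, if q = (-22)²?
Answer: -90347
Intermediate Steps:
q = 484
q - 411*221 = 484 - 411*221 = 484 - 90831 = -90347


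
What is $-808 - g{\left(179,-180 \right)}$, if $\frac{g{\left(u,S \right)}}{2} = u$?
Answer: $-1166$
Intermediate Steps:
$g{\left(u,S \right)} = 2 u$
$-808 - g{\left(179,-180 \right)} = -808 - 2 \cdot 179 = -808 - 358 = -1166$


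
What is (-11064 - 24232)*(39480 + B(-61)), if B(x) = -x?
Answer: -1395639136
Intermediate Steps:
(-11064 - 24232)*(39480 + B(-61)) = (-11064 - 24232)*(39480 - 1*(-61)) = -35296*(39480 + 61) = -35296*39541 = -1395639136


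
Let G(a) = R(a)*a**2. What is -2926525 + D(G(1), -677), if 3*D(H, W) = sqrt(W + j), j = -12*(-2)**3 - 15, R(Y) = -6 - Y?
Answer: -2926525 + 2*I*sqrt(149)/3 ≈ -2.9265e+6 + 8.1377*I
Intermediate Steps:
j = 81 (j = -12*(-8) - 15 = 96 - 15 = 81)
G(a) = a**2*(-6 - a) (G(a) = (-6 - a)*a**2 = a**2*(-6 - a))
D(H, W) = sqrt(81 + W)/3 (D(H, W) = sqrt(W + 81)/3 = sqrt(81 + W)/3)
-2926525 + D(G(1), -677) = -2926525 + sqrt(81 - 677)/3 = -2926525 + sqrt(-596)/3 = -2926525 + (2*I*sqrt(149))/3 = -2926525 + 2*I*sqrt(149)/3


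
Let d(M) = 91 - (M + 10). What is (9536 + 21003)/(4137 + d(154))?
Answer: 30539/4064 ≈ 7.5145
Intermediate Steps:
d(M) = 81 - M (d(M) = 91 - (10 + M) = 91 + (-10 - M) = 81 - M)
(9536 + 21003)/(4137 + d(154)) = (9536 + 21003)/(4137 + (81 - 1*154)) = 30539/(4137 + (81 - 154)) = 30539/(4137 - 73) = 30539/4064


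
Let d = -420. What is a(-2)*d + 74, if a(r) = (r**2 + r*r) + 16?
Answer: -10006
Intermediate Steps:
a(r) = 16 + 2*r**2 (a(r) = (r**2 + r**2) + 16 = 2*r**2 + 16 = 16 + 2*r**2)
a(-2)*d + 74 = (16 + 2*(-2)**2)*(-420) + 74 = (16 + 2*4)*(-420) + 74 = (16 + 8)*(-420) + 74 = 24*(-420) + 74 = -10080 + 74 = -10006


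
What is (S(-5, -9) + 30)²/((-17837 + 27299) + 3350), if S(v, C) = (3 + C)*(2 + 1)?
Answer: 36/3203 ≈ 0.011239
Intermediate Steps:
S(v, C) = 9 + 3*C (S(v, C) = (3 + C)*3 = 9 + 3*C)
(S(-5, -9) + 30)²/((-17837 + 27299) + 3350) = ((9 + 3*(-9)) + 30)²/((-17837 + 27299) + 3350) = ((9 - 27) + 30)²/(9462 + 3350) = (-18 + 30)²/12812 = 12²*(1/12812) = 144*(1/12812) = 36/3203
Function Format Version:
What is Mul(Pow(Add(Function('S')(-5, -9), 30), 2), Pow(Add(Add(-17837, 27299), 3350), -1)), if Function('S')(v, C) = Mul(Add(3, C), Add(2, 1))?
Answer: Rational(36, 3203) ≈ 0.011239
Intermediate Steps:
Function('S')(v, C) = Add(9, Mul(3, C)) (Function('S')(v, C) = Mul(Add(3, C), 3) = Add(9, Mul(3, C)))
Mul(Pow(Add(Function('S')(-5, -9), 30), 2), Pow(Add(Add(-17837, 27299), 3350), -1)) = Mul(Pow(Add(Add(9, Mul(3, -9)), 30), 2), Pow(Add(Add(-17837, 27299), 3350), -1)) = Mul(Pow(Add(Add(9, -27), 30), 2), Pow(Add(9462, 3350), -1)) = Mul(Pow(Add(-18, 30), 2), Pow(12812, -1)) = Mul(Pow(12, 2), Rational(1, 12812)) = Mul(144, Rational(1, 12812)) = Rational(36, 3203)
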